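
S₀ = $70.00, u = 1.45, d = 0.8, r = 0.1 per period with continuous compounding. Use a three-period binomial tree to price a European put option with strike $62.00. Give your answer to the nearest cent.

$2.89

Risk-neutral probability p = (e^0.1 − 0.8)/(1.45 − 0.8) = 0.3052/0.6500 = 0.4695
Terminal stock prices: S_uuu = 213.4, S_uud = 117.7, S_udd = 64.96, S_ddd = 35.84
Terminal payoffs (K − S): max(-151.4, 0) = 0, max(-55.74, 0) = 0, max(-2.96, 0) = 0, max(26.16, 0) = 26.16
Node uu (S = 147.2): V_uu = e^(−0.1)·[0.4695·0.0000 + 0.5305·0.0000] = 0.0000
Node ud (S = 81.2): V_ud = e^(−0.1)·[0.4695·0.0000 + 0.5305·0.0000] = 0.0000
Node dd (S = 44.8): V_dd = e^(−0.1)·[0.4695·0.0000 + 0.5305·26.1600] = 12.5574
Node u (S = 101.5): V_u = e^(−0.1)·[0.4695·0.0000 + 0.5305·0.0000] = 0.0000
Node d (S = 56): V_d = e^(−0.1)·[0.4695·0.0000 + 0.5305·12.5574] = 6.0278
Node 0 (S = 70): V_0 = e^(−0.1)·[0.4695·0.0000 + 0.5305·6.0278] = 2.8935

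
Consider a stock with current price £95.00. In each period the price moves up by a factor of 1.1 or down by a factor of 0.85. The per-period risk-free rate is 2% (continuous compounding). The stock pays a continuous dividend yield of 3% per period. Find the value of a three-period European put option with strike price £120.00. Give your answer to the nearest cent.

£27.26

Per-period risk-free factor R = e^0.02 = 1.0202; dividend-adjusted growth = e^(0.02−0.03) = 0.9900.
Risk-neutral probability p = (0.9900 − 0.85)/(1.1 − 0.85) = 0.1400/0.2500 = 0.5602
Terminal stock prices: S_uuu = 126.4, S_uud = 97.71, S_udd = 75.5, S_ddd = 58.34
Terminal payoffs (K − S): max(-6.445, 0) = 0, max(22.29, 0) = 22.29, max(44.5, 0) = 44.5, max(61.66, 0) = 61.66
Node uu (S = 115): V_uu = e^(−0.02)·[0.5602·0.0000 + 0.4398·22.2925] = 9.6101
Node ud (S = 88.83): V_ud = e^(−0.02)·[0.5602·22.2925 + 0.4398·44.4988] = 31.4240
Node dd (S = 68.64): V_dd = e^(−0.02)·[0.5602·44.4988 + 0.4398·61.6581] = 51.0149
Node u (S = 104.5): V_u = e^(−0.02)·[0.5602·9.6101 + 0.4398·31.4240] = 18.8236
Node d (S = 80.75): V_d = e^(−0.02)·[0.5602·31.4240 + 0.4398·51.0149] = 39.2472
Node 0 (S = 95): V_0 = e^(−0.02)·[0.5602·18.8236 + 0.4398·39.2472] = 27.2554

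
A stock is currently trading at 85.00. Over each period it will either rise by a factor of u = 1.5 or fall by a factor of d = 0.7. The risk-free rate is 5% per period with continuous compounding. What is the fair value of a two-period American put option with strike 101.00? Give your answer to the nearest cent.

24.76

Risk-neutral probability p = (e^0.05 − 0.7)/(1.5 − 0.7) = 0.3513/0.8000 = 0.4391
Terminal stock prices: S_uu = 191.2, S_ud = 89.25, S_dd = 41.65
Terminal payoffs (K − S): max(-90.25, 0) = 0, max(11.75, 0) = 11.75, max(59.35, 0) = 59.35
Node u (S = 127.5): continuation = e^(−0.05)·[0.4391·0.0000 + 0.5609·11.7500] = 6.2693; exercise value = 0.0000 ≤ continuation, so V_u = 6.2693
Node d (S = 59.5): continuation = e^(−0.05)·[0.4391·11.7500 + 0.5609·59.3500] = 36.5742; exercise value = 41.5000 > continuation, so V_d = 41.5000 (exercise)
Node 0 (S = 85): continuation = e^(−0.05)·[0.4391·6.2693 + 0.5609·41.5000] = 24.7611; exercise value = 16.0000 ≤ continuation, so V_0 = 24.7611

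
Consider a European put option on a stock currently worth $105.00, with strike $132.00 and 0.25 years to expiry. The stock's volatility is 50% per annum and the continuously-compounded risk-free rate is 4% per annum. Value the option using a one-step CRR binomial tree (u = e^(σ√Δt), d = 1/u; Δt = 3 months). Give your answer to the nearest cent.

$26.97

CRR parameters: u = e^(σ√Δt) = e^(0.5·√0.25) = 1.2840, d = 1/u = 0.7788
Per-period rate: rΔt = 0.04·0.25 = 0.01, so R = e^0.01 = 1.0101
Risk-neutral probability p = (e^0.01 − 0.7788)/(1.2840 − 0.7788) = 0.2312/0.5052 = 0.4577
Terminal stock prices: S_u = 134.8, S_d = 81.77
Terminal payoffs (K − S): max(-2.823, 0) = 0, max(50.23, 0) = 50.23
Node 0 (S = 105): V_0 = e^(−0.01)·[0.4577·0.0000 + 0.5423·50.2259] = 26.9657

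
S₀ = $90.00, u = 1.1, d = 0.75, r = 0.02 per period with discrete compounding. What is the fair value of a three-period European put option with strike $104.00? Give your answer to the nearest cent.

$14.83

Risk-neutral probability p = (1 + 0.02 − 0.75)/(1.1 − 0.75) = 0.2700/0.3500 = 0.7714
Terminal stock prices: S_uuu = 119.8, S_uud = 81.68, S_udd = 55.69, S_ddd = 37.97
Terminal payoffs (K − S): max(-15.79, 0) = 0, max(22.32, 0) = 22.32, max(48.31, 0) = 48.31, max(66.03, 0) = 66.03
Node uu (S = 108.9): V_uu = 1/1.02·[0.7714·0.0000 + 0.2286·22.3250] = 5.0028
Node ud (S = 74.25): V_ud = 1/1.02·[0.7714·22.3250 + 0.2286·48.3125] = 27.7108
Node dd (S = 50.62): V_dd = 1/1.02·[0.7714·48.3125 + 0.2286·66.0312] = 51.3358
Node u (S = 99): V_u = 1/1.02·[0.7714·5.0028 + 0.2286·27.7108] = 9.9933
Node d (S = 67.5): V_d = 1/1.02·[0.7714·27.7108 + 0.2286·51.3358] = 32.4616
Node 0 (S = 90): V_0 = 1/1.02·[0.7714·9.9933 + 0.2286·32.4616] = 14.8323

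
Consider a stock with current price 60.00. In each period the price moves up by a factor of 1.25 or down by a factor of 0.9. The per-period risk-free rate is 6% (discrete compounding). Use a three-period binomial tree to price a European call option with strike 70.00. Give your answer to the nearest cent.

7.89

Risk-neutral probability p = (1 + 0.06 − 0.9)/(1.25 − 0.9) = 0.1600/0.3500 = 0.4571
Terminal stock prices: S_uuu = 117.2, S_uud = 84.38, S_udd = 60.75, S_ddd = 43.74
Terminal payoffs (S − K): max(47.19, 0) = 47.19, max(14.38, 0) = 14.38, max(-9.25, 0) = 0, max(-26.26, 0) = 0
Node uu (S = 93.75): V_uu = 1/1.06·[0.4571·47.1875 + 0.5429·14.3750] = 27.7123
Node ud (S = 67.5): V_ud = 1/1.06·[0.4571·14.3750 + 0.5429·0.0000] = 6.1995
Node dd (S = 48.6): V_dd = 1/1.06·[0.4571·0.0000 + 0.5429·0.0000] = 0.0000
Node u (S = 75): V_u = 1/1.06·[0.4571·27.7123 + 0.5429·6.1995] = 15.1263
Node d (S = 54): V_d = 1/1.06·[0.4571·6.1995 + 0.5429·0.0000] = 2.6736
Node 0 (S = 60): V_0 = 1/1.06·[0.4571·15.1263 + 0.5429·2.6736] = 7.8927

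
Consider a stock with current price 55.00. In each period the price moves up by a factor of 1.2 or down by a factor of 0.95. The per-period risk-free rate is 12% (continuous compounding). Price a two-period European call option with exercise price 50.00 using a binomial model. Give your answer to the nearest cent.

Risk-neutral probability p = (e^0.12 − 0.95)/(1.2 − 0.95) = 0.1775/0.2500 = 0.7100
Terminal stock prices: S_uu = 79.2, S_ud = 62.7, S_dd = 49.64
Terminal payoffs (S − K): max(29.2, 0) = 29.2, max(12.7, 0) = 12.7, max(-0.3625, 0) = 0
Node u (S = 66): V_u = e^(−0.12)·[0.7100·29.2000 + 0.2900·12.7000] = 21.6540
Node d (S = 52.25): V_d = e^(−0.12)·[0.7100·12.7000 + 0.2900·0.0000] = 7.9972
Node 0 (S = 55): V_0 = e^(−0.12)·[0.7100·21.6540 + 0.2900·7.9972] = 15.6926

15.69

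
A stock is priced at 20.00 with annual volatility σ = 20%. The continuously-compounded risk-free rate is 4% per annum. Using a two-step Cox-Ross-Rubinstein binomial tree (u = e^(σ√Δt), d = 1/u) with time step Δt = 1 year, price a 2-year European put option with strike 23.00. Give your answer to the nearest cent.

CRR parameters: u = e^(σ√Δt) = e^(0.2·√1) = 1.2214, d = 1/u = 0.8187
Per-period rate: rΔt = 0.04·1 = 0.04, so R = e^0.04 = 1.0408
Risk-neutral probability p = (e^0.04 − 0.8187)/(1.2214 − 0.8187) = 0.2221/0.4027 = 0.5515
Terminal stock prices: S_uu = 29.84, S_ud = 20, S_dd = 13.41
Terminal payoffs (K − S): max(-6.836, 0) = 0, max(3, 0) = 3, max(9.594, 0) = 9.594
Node u (S = 24.43): V_u = e^(−0.04)·[0.5515·0.0000 + 0.4485·3.0000] = 1.2927
Node d (S = 16.37): V_d = e^(−0.04)·[0.5515·3.0000 + 0.4485·9.5936] = 5.7235
Node 0 (S = 20): V_0 = e^(−0.04)·[0.5515·1.2927 + 0.4485·5.7235] = 3.1513

3.15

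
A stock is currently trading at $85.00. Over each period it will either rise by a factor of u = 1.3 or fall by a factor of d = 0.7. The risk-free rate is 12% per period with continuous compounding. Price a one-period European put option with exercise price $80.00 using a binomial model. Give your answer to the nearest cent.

Risk-neutral probability p = (e^0.12 − 0.7)/(1.3 − 0.7) = 0.4275/0.6000 = 0.7125
Terminal stock prices: S_u = 110.5, S_d = 59.5
Terminal payoffs (K − S): max(-30.5, 0) = 0, max(20.5, 0) = 20.5
Node 0 (S = 85): V_0 = e^(−0.12)·[0.7125·0.0000 + 0.2875·20.5000] = 5.2274

$5.23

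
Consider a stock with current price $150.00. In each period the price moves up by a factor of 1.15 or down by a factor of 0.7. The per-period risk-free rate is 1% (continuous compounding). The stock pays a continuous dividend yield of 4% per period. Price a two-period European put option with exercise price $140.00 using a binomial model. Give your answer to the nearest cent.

Per-period risk-free factor R = e^0.01 = 1.0101; dividend-adjusted growth = e^(0.01−0.04) = 0.9704.
Risk-neutral probability p = (0.9704 − 0.7)/(1.15 − 0.7) = 0.2704/0.4500 = 0.6010
Terminal stock prices: S_uu = 198.4, S_ud = 120.7, S_dd = 73.5
Terminal payoffs (K − S): max(-58.37, 0) = 0, max(19.25, 0) = 19.25, max(66.5, 0) = 66.5
Node u (S = 172.5): V_u = e^(−0.01)·[0.6010·0.0000 + 0.3990·19.2500] = 7.6045
Node d (S = 105): V_d = e^(−0.01)·[0.6010·19.2500 + 0.3990·66.5000] = 37.7241
Node 0 (S = 150): V_0 = e^(−0.01)·[0.6010·7.6045 + 0.3990·37.7241] = 19.4273

$19.43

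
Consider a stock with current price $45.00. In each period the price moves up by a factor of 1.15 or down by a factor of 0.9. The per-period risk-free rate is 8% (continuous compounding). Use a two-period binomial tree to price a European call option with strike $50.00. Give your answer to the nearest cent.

Risk-neutral probability p = (e^0.08 − 0.9)/(1.15 − 0.9) = 0.1833/0.2500 = 0.7331
Terminal stock prices: S_uu = 59.51, S_ud = 46.57, S_dd = 36.45
Terminal payoffs (S − K): max(9.512, 0) = 9.512, max(-3.425, 0) = 0, max(-13.55, 0) = 0
Node u (S = 51.75): V_u = e^(−0.08)·[0.7331·9.5125 + 0.2669·0.0000] = 6.4379
Node d (S = 40.5): V_d = e^(−0.08)·[0.7331·0.0000 + 0.2669·0.0000] = 0.0000
Node 0 (S = 45): V_0 = e^(−0.08)·[0.7331·6.4379 + 0.2669·0.0000] = 4.3570

$4.36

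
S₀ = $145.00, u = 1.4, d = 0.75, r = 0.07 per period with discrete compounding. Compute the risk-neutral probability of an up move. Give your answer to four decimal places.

Risk-neutral probability p = (1 + 0.07 − 0.75)/(1.4 − 0.75) = 0.3200/0.6500 = 0.4923

p = 0.4923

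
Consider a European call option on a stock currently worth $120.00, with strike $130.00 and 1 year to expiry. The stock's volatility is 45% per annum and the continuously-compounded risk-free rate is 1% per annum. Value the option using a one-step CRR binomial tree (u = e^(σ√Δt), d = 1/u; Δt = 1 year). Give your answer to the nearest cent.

$23.06

CRR parameters: u = e^(σ√Δt) = e^(0.45·√1) = 1.5683, d = 1/u = 0.6376
Per-period rate: rΔt = 0.01·1 = 0.01, so R = e^0.01 = 1.0101
Risk-neutral probability p = (e^0.01 − 0.6376)/(1.5683 − 0.6376) = 0.3724/0.9307 = 0.4002
Terminal stock prices: S_u = 188.2, S_d = 76.52
Terminal payoffs (S − K): max(58.2, 0) = 58.2, max(-53.48, 0) = 0
Node 0 (S = 120): V_0 = e^(−0.01)·[0.4002·58.1975 + 0.5998·0.0000] = 23.0565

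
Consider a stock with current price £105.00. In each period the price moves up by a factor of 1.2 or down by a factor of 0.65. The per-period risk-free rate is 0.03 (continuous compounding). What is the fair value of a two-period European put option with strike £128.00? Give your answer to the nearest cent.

Risk-neutral probability p = (e^0.03 − 0.65)/(1.2 − 0.65) = 0.3805/0.5500 = 0.6917
Terminal stock prices: S_uu = 151.2, S_ud = 81.9, S_dd = 44.36
Terminal payoffs (K − S): max(-23.2, 0) = 0, max(46.1, 0) = 46.1, max(83.64, 0) = 83.64
Node u (S = 126): V_u = e^(−0.03)·[0.6917·0.0000 + 0.3083·46.1000] = 13.7910
Node d (S = 68.25): V_d = e^(−0.03)·[0.6917·46.1000 + 0.3083·83.6375] = 55.9670
Node 0 (S = 105): V_0 = e^(−0.03)·[0.6917·13.7910 + 0.3083·55.9670] = 26.0005

£26.00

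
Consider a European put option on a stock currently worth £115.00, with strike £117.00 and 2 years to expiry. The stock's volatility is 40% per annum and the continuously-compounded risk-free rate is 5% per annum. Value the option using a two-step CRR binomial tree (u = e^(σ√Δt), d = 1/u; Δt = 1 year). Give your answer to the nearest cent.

CRR parameters: u = e^(σ√Δt) = e^(0.4·√1) = 1.4918, d = 1/u = 0.6703
Per-period rate: rΔt = 0.05·1 = 0.05, so R = e^0.05 = 1.0513
Risk-neutral probability p = (e^0.05 − 0.6703)/(1.4918 − 0.6703) = 0.3810/0.8215 = 0.4637
Terminal stock prices: S_uu = 255.9, S_ud = 115, S_dd = 51.67
Terminal payoffs (K − S): max(-138.9, 0) = 0, max(2, 0) = 2, max(65.33, 0) = 65.33
Node u (S = 171.6): V_u = e^(−0.05)·[0.4637·0.0000 + 0.5363·2.0000] = 1.0202
Node d (S = 77.09): V_d = e^(−0.05)·[0.4637·2.0000 + 0.5363·65.3272] = 34.2070
Node 0 (S = 115): V_0 = e^(−0.05)·[0.4637·1.0202 + 0.5363·34.2070] = 17.8998

£17.90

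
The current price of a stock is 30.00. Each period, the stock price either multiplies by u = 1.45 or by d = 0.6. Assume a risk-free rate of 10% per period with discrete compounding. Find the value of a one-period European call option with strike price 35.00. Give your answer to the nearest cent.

4.55

Risk-neutral probability p = (1 + 0.1 − 0.6)/(1.45 − 0.6) = 0.5000/0.8500 = 0.5882
Terminal stock prices: S_u = 43.5, S_d = 18
Terminal payoffs (S − K): max(8.5, 0) = 8.5, max(-17, 0) = 0
Node 0 (S = 30): V_0 = 1/1.1·[0.5882·8.5000 + 0.4118·0.0000] = 4.5455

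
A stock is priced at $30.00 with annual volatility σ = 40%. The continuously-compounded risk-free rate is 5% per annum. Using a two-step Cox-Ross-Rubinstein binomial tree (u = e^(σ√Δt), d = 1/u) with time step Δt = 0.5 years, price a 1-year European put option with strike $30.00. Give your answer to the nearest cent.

$3.41

CRR parameters: u = e^(σ√Δt) = e^(0.4·√0.5) = 1.3269, d = 1/u = 0.7536
Per-period rate: rΔt = 0.05·0.5 = 0.025, so R = e^0.025 = 1.0253
Risk-neutral probability p = (e^0.025 − 0.7536)/(1.3269 − 0.7536) = 0.2717/0.5733 = 0.4739
Terminal stock prices: S_uu = 52.82, S_ud = 30, S_dd = 17.04
Terminal payoffs (K − S): max(-22.82, 0) = 0, max(0, 0) = 0, max(12.96, 0) = 12.96
Node u (S = 39.81): V_u = e^(−0.025)·[0.4739·0.0000 + 0.5261·0.0000] = 0.0000
Node d (S = 22.61): V_d = e^(−0.025)·[0.4739·0.0000 + 0.5261·12.9609] = 6.6501
Node 0 (S = 30): V_0 = e^(−0.025)·[0.4739·0.0000 + 0.5261·6.6501] = 3.4122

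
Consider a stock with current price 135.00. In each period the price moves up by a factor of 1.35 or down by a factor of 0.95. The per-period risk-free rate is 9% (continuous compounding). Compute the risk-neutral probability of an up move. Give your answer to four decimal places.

p = 0.3604

Risk-neutral probability p = (e^0.09 − 0.95)/(1.35 − 0.95) = 0.1442/0.4000 = 0.3604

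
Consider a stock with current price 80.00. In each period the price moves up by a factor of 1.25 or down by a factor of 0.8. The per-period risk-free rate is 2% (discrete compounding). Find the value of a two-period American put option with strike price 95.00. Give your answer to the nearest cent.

19.14

Risk-neutral probability p = (1 + 0.02 − 0.8)/(1.25 − 0.8) = 0.2200/0.4500 = 0.4889
Terminal stock prices: S_uu = 125, S_ud = 80, S_dd = 51.2
Terminal payoffs (K − S): max(-30, 0) = 0, max(15, 0) = 15, max(43.8, 0) = 43.8
Node u (S = 100): continuation = 1/1.02·[0.4889·0.0000 + 0.5111·15.0000] = 7.5163; exercise value = 0.0000 ≤ continuation, so V_u = 7.5163
Node d (S = 64): continuation = 1/1.02·[0.4889·15.0000 + 0.5111·43.8000] = 29.1373; exercise value = 31.0000 > continuation, so V_d = 31.0000 (exercise)
Node 0 (S = 80): continuation = 1/1.02·[0.4889·7.5163 + 0.5111·31.0000] = 19.1364; exercise value = 15.0000 ≤ continuation, so V_0 = 19.1364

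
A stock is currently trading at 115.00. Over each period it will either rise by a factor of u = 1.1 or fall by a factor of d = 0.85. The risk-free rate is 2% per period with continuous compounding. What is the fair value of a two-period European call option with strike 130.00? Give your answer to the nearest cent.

Risk-neutral probability p = (e^0.02 − 0.85)/(1.1 − 0.85) = 0.1702/0.2500 = 0.6808
Terminal stock prices: S_uu = 139.2, S_ud = 107.5, S_dd = 83.09
Terminal payoffs (S − K): max(9.15, 0) = 9.15, max(-22.47, 0) = 0, max(-46.91, 0) = 0
Node u (S = 126.5): V_u = e^(−0.02)·[0.6808·9.1500 + 0.3192·0.0000] = 6.1060
Node d (S = 97.75): V_d = e^(−0.02)·[0.6808·0.0000 + 0.3192·0.0000] = 0.0000
Node 0 (S = 115): V_0 = e^(−0.02)·[0.6808·6.1060 + 0.3192·0.0000] = 4.0747

4.07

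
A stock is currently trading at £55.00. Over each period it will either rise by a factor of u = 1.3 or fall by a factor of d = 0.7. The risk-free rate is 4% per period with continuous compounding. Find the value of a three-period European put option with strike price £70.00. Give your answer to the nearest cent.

Risk-neutral probability p = (e^0.04 − 0.7)/(1.3 − 0.7) = 0.3408/0.6000 = 0.5680
Terminal stock prices: S_uuu = 120.8, S_uud = 65.06, S_udd = 35.03, S_ddd = 18.86
Terminal payoffs (K − S): max(-50.84, 0) = 0, max(4.935, 0) = 4.935, max(34.97, 0) = 34.97, max(51.14, 0) = 51.14
Node uu (S = 92.95): V_uu = e^(−0.04)·[0.5680·0.0000 + 0.4320·4.9350] = 2.0482
Node ud (S = 50.05): V_ud = e^(−0.04)·[0.5680·4.9350 + 0.4320·34.9650] = 17.2053
Node dd (S = 26.95): V_dd = e^(−0.04)·[0.5680·34.9650 + 0.4320·51.1350] = 40.3053
Node u (S = 71.5): V_u = e^(−0.04)·[0.5680·2.0482 + 0.4320·17.2053] = 8.2588
Node d (S = 38.5): V_d = e^(−0.04)·[0.5680·17.2053 + 0.4320·40.3053] = 26.1181
Node 0 (S = 55): V_0 = e^(−0.04)·[0.5680·8.2588 + 0.4320·26.1181] = 15.3474

£15.35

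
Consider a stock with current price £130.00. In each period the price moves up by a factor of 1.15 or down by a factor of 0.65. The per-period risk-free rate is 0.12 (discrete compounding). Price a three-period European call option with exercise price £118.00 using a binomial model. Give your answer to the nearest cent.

Risk-neutral probability p = (1 + 0.12 − 0.65)/(1.15 − 0.65) = 0.4700/0.5000 = 0.9400
Terminal stock prices: S_uuu = 197.7, S_uud = 111.8, S_udd = 63.16, S_ddd = 35.7
Terminal payoffs (S − K): max(79.71, 0) = 79.71, max(-6.249, 0) = 0, max(-54.84, 0) = 0, max(-82.3, 0) = 0
Node uu (S = 171.9): V_uu = 1/1.12·[0.9400·79.7137 + 0.0600·0.0000] = 66.9026
Node ud (S = 97.17): V_ud = 1/1.12·[0.9400·0.0000 + 0.0600·0.0000] = 0.0000
Node dd (S = 54.93): V_dd = 1/1.12·[0.9400·0.0000 + 0.0600·0.0000] = 0.0000
Node u (S = 149.5): V_u = 1/1.12·[0.9400·66.9026 + 0.0600·0.0000] = 56.1504
Node d (S = 84.5): V_d = 1/1.12·[0.9400·0.0000 + 0.0600·0.0000] = 0.0000
Node 0 (S = 130): V_0 = 1/1.12·[0.9400·56.1504 + 0.0600·0.0000] = 47.1262

£47.13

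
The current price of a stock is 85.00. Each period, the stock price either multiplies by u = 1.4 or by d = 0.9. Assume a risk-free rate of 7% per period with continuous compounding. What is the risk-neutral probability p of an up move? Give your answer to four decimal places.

p = 0.3450

Risk-neutral probability p = (e^0.07 − 0.9)/(1.4 − 0.9) = 0.1725/0.5000 = 0.3450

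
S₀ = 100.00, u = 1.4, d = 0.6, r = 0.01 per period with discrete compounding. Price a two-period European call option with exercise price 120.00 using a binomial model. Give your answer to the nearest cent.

19.57

Risk-neutral probability p = (1 + 0.01 − 0.6)/(1.4 − 0.6) = 0.4100/0.8000 = 0.5125
Terminal stock prices: S_uu = 196, S_ud = 84, S_dd = 36
Terminal payoffs (S − K): max(76, 0) = 76, max(-36, 0) = 0, max(-84, 0) = 0
Node u (S = 140): V_u = 1/1.01·[0.5125·76.0000 + 0.4875·0.0000] = 38.5644
Node d (S = 60): V_d = 1/1.01·[0.5125·0.0000 + 0.4875·0.0000] = 0.0000
Node 0 (S = 100): V_0 = 1/1.01·[0.5125·38.5644 + 0.4875·0.0000] = 19.5685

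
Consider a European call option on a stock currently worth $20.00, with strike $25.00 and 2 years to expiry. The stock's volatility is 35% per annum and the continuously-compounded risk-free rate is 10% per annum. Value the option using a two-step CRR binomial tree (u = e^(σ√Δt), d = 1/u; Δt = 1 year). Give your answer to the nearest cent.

$3.93

CRR parameters: u = e^(σ√Δt) = e^(0.35·√1) = 1.4191, d = 1/u = 0.7047
Per-period rate: rΔt = 0.1·1 = 0.1, so R = e^0.1 = 1.1052
Risk-neutral probability p = (e^0.1 − 0.7047)/(1.4191 − 0.7047) = 0.4005/0.7144 = 0.5606
Terminal stock prices: S_uu = 40.28, S_ud = 20, S_dd = 9.932
Terminal payoffs (S − K): max(15.28, 0) = 15.28, max(-5, 0) = 0, max(-15.07, 0) = 0
Node u (S = 28.38): V_u = e^(−0.1)·[0.5606·15.2751 + 0.4394·0.0000] = 7.7483
Node d (S = 14.09): V_d = e^(−0.1)·[0.5606·0.0000 + 0.4394·0.0000] = 0.0000
Node 0 (S = 20): V_0 = e^(−0.1)·[0.5606·7.7483 + 0.4394·0.0000] = 3.9304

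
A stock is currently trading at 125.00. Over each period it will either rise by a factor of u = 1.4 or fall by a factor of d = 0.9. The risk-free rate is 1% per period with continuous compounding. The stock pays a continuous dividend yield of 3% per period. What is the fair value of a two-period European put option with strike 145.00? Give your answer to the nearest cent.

Per-period risk-free factor R = e^0.01 = 1.0101; dividend-adjusted growth = e^(0.01−0.03) = 0.9802.
Risk-neutral probability p = (0.9802 − 0.9)/(1.4 − 0.9) = 0.0802/0.5000 = 0.1604
Terminal stock prices: S_uu = 245, S_ud = 157.5, S_dd = 101.2
Terminal payoffs (K − S): max(-100, 0) = 0, max(-12.5, 0) = 0, max(43.75, 0) = 43.75
Node u (S = 175): V_u = e^(−0.01)·[0.1604·0.0000 + 0.8396·0.0000] = 0.0000
Node d (S = 112.5): V_d = e^(−0.01)·[0.1604·0.0000 + 0.8396·43.7500] = 36.3671
Node 0 (S = 125): V_0 = e^(−0.01)·[0.1604·0.0000 + 0.8396·36.3671] = 30.2301

30.23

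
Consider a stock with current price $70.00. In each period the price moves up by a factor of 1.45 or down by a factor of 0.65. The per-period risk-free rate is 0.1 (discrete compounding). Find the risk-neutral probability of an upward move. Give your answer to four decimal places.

p = 0.5625

Risk-neutral probability p = (1 + 0.1 − 0.65)/(1.45 − 0.65) = 0.4500/0.8000 = 0.5625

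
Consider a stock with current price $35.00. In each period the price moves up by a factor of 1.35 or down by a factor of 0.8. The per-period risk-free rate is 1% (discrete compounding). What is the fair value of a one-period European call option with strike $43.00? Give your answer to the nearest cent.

$1.61

Risk-neutral probability p = (1 + 0.01 − 0.8)/(1.35 − 0.8) = 0.2100/0.5500 = 0.3818
Terminal stock prices: S_u = 47.25, S_d = 28
Terminal payoffs (S − K): max(4.25, 0) = 4.25, max(-15, 0) = 0
Node 0 (S = 35): V_0 = 1/1.01·[0.3818·4.2500 + 0.6182·0.0000] = 1.6067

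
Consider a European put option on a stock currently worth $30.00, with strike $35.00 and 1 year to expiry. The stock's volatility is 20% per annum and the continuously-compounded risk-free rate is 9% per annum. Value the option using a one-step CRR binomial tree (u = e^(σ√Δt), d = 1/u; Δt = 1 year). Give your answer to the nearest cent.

$3.01

CRR parameters: u = e^(σ√Δt) = e^(0.2·√1) = 1.2214, d = 1/u = 0.8187
Per-period rate: rΔt = 0.09·1 = 0.09, so R = e^0.09 = 1.0942
Risk-neutral probability p = (e^0.09 − 0.8187)/(1.2214 − 0.8187) = 0.2754/0.4027 = 0.6840
Terminal stock prices: S_u = 36.64, S_d = 24.56
Terminal payoffs (K − S): max(-1.642, 0) = 0, max(10.44, 0) = 10.44
Node 0 (S = 30): V_0 = e^(−0.09)·[0.6840·0.0000 + 0.3160·10.4381] = 3.0142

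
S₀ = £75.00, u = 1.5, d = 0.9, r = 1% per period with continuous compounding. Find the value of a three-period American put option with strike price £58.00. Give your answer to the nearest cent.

Risk-neutral probability p = (e^0.01 − 0.9)/(1.5 − 0.9) = 0.1101/0.6000 = 0.1834
Terminal stock prices: S_uuu = 253.1, S_uud = 151.9, S_udd = 91.12, S_ddd = 54.68
Terminal payoffs (K − S): max(-195.1, 0) = 0, max(-93.88, 0) = 0, max(-33.12, 0) = 0, max(3.325, 0) = 3.325
Node uu (S = 168.8): continuation = e^(−0.01)·[0.1834·0.0000 + 0.8166·0.0000] = 0.0000; exercise value = 0.0000 ≤ continuation, so V_uu = 0.0000
Node ud (S = 101.2): continuation = e^(−0.01)·[0.1834·0.0000 + 0.8166·0.0000] = 0.0000; exercise value = 0.0000 ≤ continuation, so V_ud = 0.0000
Node dd (S = 60.75): continuation = e^(−0.01)·[0.1834·0.0000 + 0.8166·3.3250] = 2.6881; exercise value = 0.0000 ≤ continuation, so V_dd = 2.6881
Node u (S = 112.5): continuation = e^(−0.01)·[0.1834·0.0000 + 0.8166·0.0000] = 0.0000; exercise value = 0.0000 ≤ continuation, so V_u = 0.0000
Node d (S = 67.5): continuation = e^(−0.01)·[0.1834·0.0000 + 0.8166·2.6881] = 2.1732; exercise value = 0.0000 ≤ continuation, so V_d = 2.1732
Node 0 (S = 75): continuation = e^(−0.01)·[0.1834·0.0000 + 0.8166·2.1732] = 1.7570; exercise value = 0.0000 ≤ continuation, so V_0 = 1.7570

£1.76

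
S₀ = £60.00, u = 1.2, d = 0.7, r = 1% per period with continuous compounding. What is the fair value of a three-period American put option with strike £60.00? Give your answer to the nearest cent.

£8.99

Risk-neutral probability p = (e^0.01 − 0.7)/(1.2 − 0.7) = 0.3101/0.5000 = 0.6201
Terminal stock prices: S_uuu = 103.7, S_uud = 60.48, S_udd = 35.28, S_ddd = 20.58
Terminal payoffs (K − S): max(-43.68, 0) = 0, max(-0.48, 0) = 0, max(24.72, 0) = 24.72, max(39.42, 0) = 39.42
Node uu (S = 86.4): continuation = e^(−0.01)·[0.6201·0.0000 + 0.3799·0.0000] = 0.0000; exercise value = 0.0000 ≤ continuation, so V_uu = 0.0000
Node ud (S = 50.4): continuation = e^(−0.01)·[0.6201·0.0000 + 0.3799·24.7200] = 9.2977; exercise value = 9.6000 > continuation, so V_ud = 9.6000 (exercise)
Node dd (S = 29.4): continuation = e^(−0.01)·[0.6201·24.7200 + 0.3799·39.4200] = 30.0030; exercise value = 30.6000 > continuation, so V_dd = 30.6000 (exercise)
Node u (S = 72): continuation = e^(−0.01)·[0.6201·0.0000 + 0.3799·9.6000] = 3.6107; exercise value = 0.0000 ≤ continuation, so V_u = 3.6107
Node d (S = 42): continuation = e^(−0.01)·[0.6201·9.6000 + 0.3799·30.6000] = 17.4030; exercise value = 18.0000 > continuation, so V_d = 18.0000 (exercise)
Node 0 (S = 60): continuation = e^(−0.01)·[0.6201·3.6107 + 0.3799·18.0000] = 8.9869; exercise value = 0.0000 ≤ continuation, so V_0 = 8.9869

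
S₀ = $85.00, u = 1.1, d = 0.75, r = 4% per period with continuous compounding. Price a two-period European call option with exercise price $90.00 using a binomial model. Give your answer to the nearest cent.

$8.19

Risk-neutral probability p = (e^0.04 − 0.75)/(1.1 − 0.75) = 0.2908/0.3500 = 0.8309
Terminal stock prices: S_uu = 102.9, S_ud = 70.13, S_dd = 47.81
Terminal payoffs (S − K): max(12.85, 0) = 12.85, max(-19.87, 0) = 0, max(-42.19, 0) = 0
Node u (S = 93.5): V_u = e^(−0.04)·[0.8309·12.8500 + 0.1691·0.0000] = 10.2583
Node d (S = 63.75): V_d = e^(−0.04)·[0.8309·0.0000 + 0.1691·0.0000] = 0.0000
Node 0 (S = 85): V_0 = e^(−0.04)·[0.8309·10.2583 + 0.1691·0.0000] = 8.1893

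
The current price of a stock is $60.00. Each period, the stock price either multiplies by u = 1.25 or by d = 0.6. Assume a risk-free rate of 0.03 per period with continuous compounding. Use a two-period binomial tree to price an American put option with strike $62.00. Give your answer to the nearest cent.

Risk-neutral probability p = (e^0.03 − 0.6)/(1.25 − 0.6) = 0.4305/0.6500 = 0.6622
Terminal stock prices: S_uu = 93.75, S_ud = 45, S_dd = 21.6
Terminal payoffs (K − S): max(-31.75, 0) = 0, max(17, 0) = 17, max(40.4, 0) = 40.4
Node u (S = 75): continuation = e^(−0.03)·[0.6622·0.0000 + 0.3378·17.0000] = 5.5723; exercise value = 0.0000 ≤ continuation, so V_u = 5.5723
Node d (S = 36): continuation = e^(−0.03)·[0.6622·17.0000 + 0.3378·40.4000] = 24.1676; exercise value = 26.0000 > continuation, so V_d = 26.0000 (exercise)
Node 0 (S = 60): continuation = e^(−0.03)·[0.6622·5.5723 + 0.3378·26.0000] = 12.1034; exercise value = 2.0000 ≤ continuation, so V_0 = 12.1034

$12.10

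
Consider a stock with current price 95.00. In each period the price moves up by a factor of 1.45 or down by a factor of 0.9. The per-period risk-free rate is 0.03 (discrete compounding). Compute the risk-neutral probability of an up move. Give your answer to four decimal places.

p = 0.2364

Risk-neutral probability p = (1 + 0.03 − 0.9)/(1.45 − 0.9) = 0.1300/0.5500 = 0.2364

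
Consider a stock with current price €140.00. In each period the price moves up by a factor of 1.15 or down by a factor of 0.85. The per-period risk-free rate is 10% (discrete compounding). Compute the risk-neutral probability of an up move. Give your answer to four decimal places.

Risk-neutral probability p = (1 + 0.1 − 0.85)/(1.15 − 0.85) = 0.2500/0.3000 = 0.8333

p = 0.8333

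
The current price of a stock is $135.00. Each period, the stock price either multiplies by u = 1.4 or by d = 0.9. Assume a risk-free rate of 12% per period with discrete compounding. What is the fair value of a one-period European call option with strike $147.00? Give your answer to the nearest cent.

$16.50

Risk-neutral probability p = (1 + 0.12 − 0.9)/(1.4 − 0.9) = 0.2200/0.5000 = 0.4400
Terminal stock prices: S_u = 189, S_d = 121.5
Terminal payoffs (S − K): max(42, 0) = 42, max(-25.5, 0) = 0
Node 0 (S = 135): V_0 = 1/1.12·[0.4400·42.0000 + 0.5600·0.0000] = 16.5000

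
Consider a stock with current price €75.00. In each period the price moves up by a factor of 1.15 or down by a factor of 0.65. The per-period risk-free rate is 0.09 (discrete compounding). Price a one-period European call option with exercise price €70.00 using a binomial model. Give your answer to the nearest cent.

€13.12

Risk-neutral probability p = (1 + 0.09 − 0.65)/(1.15 − 0.65) = 0.4400/0.5000 = 0.8800
Terminal stock prices: S_u = 86.25, S_d = 48.75
Terminal payoffs (S − K): max(16.25, 0) = 16.25, max(-21.25, 0) = 0
Node 0 (S = 75): V_0 = 1/1.09·[0.8800·16.2500 + 0.1200·0.0000] = 13.1193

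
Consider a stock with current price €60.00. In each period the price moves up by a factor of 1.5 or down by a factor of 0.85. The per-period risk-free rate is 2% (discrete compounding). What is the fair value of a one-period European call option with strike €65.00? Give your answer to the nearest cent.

€6.41

Risk-neutral probability p = (1 + 0.02 − 0.85)/(1.5 − 0.85) = 0.1700/0.6500 = 0.2615
Terminal stock prices: S_u = 90, S_d = 51
Terminal payoffs (S − K): max(25, 0) = 25, max(-14, 0) = 0
Node 0 (S = 60): V_0 = 1/1.02·[0.2615·25.0000 + 0.7385·0.0000] = 6.4103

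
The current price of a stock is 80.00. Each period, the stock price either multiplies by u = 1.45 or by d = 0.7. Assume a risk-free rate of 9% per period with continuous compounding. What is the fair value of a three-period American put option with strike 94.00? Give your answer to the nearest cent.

19.83

Risk-neutral probability p = (e^0.09 − 0.7)/(1.45 − 0.7) = 0.3942/0.7500 = 0.5256
Terminal stock prices: S_uuu = 243.9, S_uud = 117.7, S_udd = 56.84, S_ddd = 27.44
Terminal payoffs (K − S): max(-149.9, 0) = 0, max(-23.74, 0) = 0, max(37.16, 0) = 37.16, max(66.56, 0) = 66.56
Node uu (S = 168.2): continuation = e^(−0.09)·[0.5256·0.0000 + 0.4744·0.0000] = 0.0000; exercise value = 0.0000 ≤ continuation, so V_uu = 0.0000
Node ud (S = 81.2): continuation = e^(−0.09)·[0.5256·0.0000 + 0.4744·37.1600] = 16.1126; exercise value = 12.8000 ≤ continuation, so V_ud = 16.1126
Node dd (S = 39.2): continuation = e^(−0.09)·[0.5256·37.1600 + 0.4744·66.5600] = 46.7095; exercise value = 54.8000 > continuation, so V_dd = 54.8000 (exercise)
Node u (S = 116): continuation = e^(−0.09)·[0.5256·0.0000 + 0.4744·16.1126] = 6.9864; exercise value = 0.0000 ≤ continuation, so V_u = 6.9864
Node d (S = 56): continuation = e^(−0.09)·[0.5256·16.1126 + 0.4744·54.8000] = 31.5007; exercise value = 38.0000 > continuation, so V_d = 38.0000 (exercise)
Node 0 (S = 80): continuation = e^(−0.09)·[0.5256·6.9864 + 0.4744·38.0000] = 19.8326; exercise value = 14.0000 ≤ continuation, so V_0 = 19.8326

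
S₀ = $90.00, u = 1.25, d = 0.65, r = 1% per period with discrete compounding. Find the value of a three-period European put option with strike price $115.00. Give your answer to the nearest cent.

$34.36

Risk-neutral probability p = (1 + 0.01 − 0.65)/(1.25 − 0.65) = 0.3600/0.6000 = 0.6000
Terminal stock prices: S_uuu = 175.8, S_uud = 91.41, S_udd = 47.53, S_ddd = 24.72
Terminal payoffs (K − S): max(-60.78, 0) = 0, max(23.59, 0) = 23.59, max(67.47, 0) = 67.47, max(90.28, 0) = 90.28
Node uu (S = 140.6): V_uu = 1/1.01·[0.6000·0.0000 + 0.4000·23.5938] = 9.3441
Node ud (S = 73.12): V_ud = 1/1.01·[0.6000·23.5938 + 0.4000·67.4688] = 40.7364
Node dd (S = 38.03): V_dd = 1/1.01·[0.6000·67.4688 + 0.4000·90.2837] = 75.8364
Node u (S = 112.5): V_u = 1/1.01·[0.6000·9.3441 + 0.4000·40.7364] = 21.6841
Node d (S = 58.5): V_d = 1/1.01·[0.6000·40.7364 + 0.4000·75.8364] = 54.2340
Node 0 (S = 90): V_0 = 1/1.01·[0.6000·21.6841 + 0.4000·54.2340] = 34.3605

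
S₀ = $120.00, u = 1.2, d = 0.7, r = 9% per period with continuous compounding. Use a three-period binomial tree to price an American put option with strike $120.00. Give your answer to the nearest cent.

Risk-neutral probability p = (e^0.09 − 0.7)/(1.2 − 0.7) = 0.3942/0.5000 = 0.7883
Terminal stock prices: S_uuu = 207.4, S_uud = 121, S_udd = 70.56, S_ddd = 41.16
Terminal payoffs (K − S): max(-87.36, 0) = 0, max(-0.96, 0) = 0, max(49.44, 0) = 49.44, max(78.84, 0) = 78.84
Node uu (S = 172.8): continuation = e^(−0.09)·[0.7883·0.0000 + 0.2117·0.0000] = 0.0000; exercise value = 0.0000 ≤ continuation, so V_uu = 0.0000
Node ud (S = 100.8): continuation = e^(−0.09)·[0.7883·0.0000 + 0.2117·49.4400] = 9.5634; exercise value = 19.2000 > continuation, so V_ud = 19.2000 (exercise)
Node dd (S = 58.8): continuation = e^(−0.09)·[0.7883·49.4400 + 0.2117·78.8400] = 50.8717; exercise value = 61.2000 > continuation, so V_dd = 61.2000 (exercise)
Node u (S = 144): continuation = e^(−0.09)·[0.7883·0.0000 + 0.2117·19.2000] = 3.7139; exercise value = 0.0000 ≤ continuation, so V_u = 3.7139
Node d (S = 84): continuation = e^(−0.09)·[0.7883·19.2000 + 0.2117·61.2000] = 25.6717; exercise value = 36.0000 > continuation, so V_d = 36.0000 (exercise)
Node 0 (S = 120): continuation = e^(−0.09)·[0.7883·3.7139 + 0.2117·36.0000] = 9.6395; exercise value = 0.0000 ≤ continuation, so V_0 = 9.6395

$9.64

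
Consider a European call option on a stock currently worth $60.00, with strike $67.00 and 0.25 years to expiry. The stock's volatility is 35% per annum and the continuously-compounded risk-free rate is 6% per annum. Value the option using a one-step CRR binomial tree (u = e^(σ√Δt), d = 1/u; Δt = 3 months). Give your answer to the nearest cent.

$2.20

CRR parameters: u = e^(σ√Δt) = e^(0.35·√0.25) = 1.1912, d = 1/u = 0.8395
Per-period rate: rΔt = 0.06·0.25 = 0.015, so R = e^0.015 = 1.0151
Risk-neutral probability p = (e^0.015 − 0.8395)/(1.1912 − 0.8395) = 0.1757/0.3518 = 0.4993
Terminal stock prices: S_u = 71.47, S_d = 50.37
Terminal payoffs (S − K): max(4.475, 0) = 4.475, max(-16.63, 0) = 0
Node 0 (S = 60): V_0 = e^(−0.015)·[0.4993·4.4748 + 0.5007·0.0000] = 2.2011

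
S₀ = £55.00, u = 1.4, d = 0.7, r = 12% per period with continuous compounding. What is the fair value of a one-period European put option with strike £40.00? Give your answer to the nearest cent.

£0.52

Risk-neutral probability p = (e^0.12 − 0.7)/(1.4 − 0.7) = 0.4275/0.7000 = 0.6107
Terminal stock prices: S_u = 77, S_d = 38.5
Terminal payoffs (K − S): max(-37, 0) = 0, max(1.5, 0) = 1.5
Node 0 (S = 55): V_0 = e^(−0.12)·[0.6107·0.0000 + 0.3893·1.5000] = 0.5179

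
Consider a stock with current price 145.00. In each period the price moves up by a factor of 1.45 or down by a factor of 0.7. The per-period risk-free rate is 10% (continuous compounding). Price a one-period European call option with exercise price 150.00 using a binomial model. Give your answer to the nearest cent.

29.45

Risk-neutral probability p = (e^0.1 − 0.7)/(1.45 − 0.7) = 0.4052/0.7500 = 0.5402
Terminal stock prices: S_u = 210.2, S_d = 101.5
Terminal payoffs (S − K): max(60.25, 0) = 60.25, max(-48.5, 0) = 0
Node 0 (S = 145): V_0 = e^(−0.1)·[0.5402·60.2500 + 0.4598·0.0000] = 29.4513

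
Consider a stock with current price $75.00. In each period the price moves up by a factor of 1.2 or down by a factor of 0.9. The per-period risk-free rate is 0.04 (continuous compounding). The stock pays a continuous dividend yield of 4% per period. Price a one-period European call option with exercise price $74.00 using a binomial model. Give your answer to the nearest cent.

$5.12

Per-period risk-free factor R = e^0.04 = 1.0408; dividend-adjusted growth = e^(0.04−0.04) = 1.0000.
Risk-neutral probability p = (1.0000 − 0.9)/(1.2 − 0.9) = 0.1000/0.3000 = 0.3333
Terminal stock prices: S_u = 90, S_d = 67.5
Terminal payoffs (S − K): max(16, 0) = 16, max(-6.5, 0) = 0
Node 0 (S = 75): V_0 = e^(−0.04)·[0.3333·16.0000 + 0.6667·0.0000] = 5.1242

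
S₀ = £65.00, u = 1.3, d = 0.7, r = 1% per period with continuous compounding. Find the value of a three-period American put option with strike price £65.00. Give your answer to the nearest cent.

£13.11

Risk-neutral probability p = (e^0.01 − 0.7)/(1.3 − 0.7) = 0.3101/0.6000 = 0.5168
Terminal stock prices: S_uuu = 142.8, S_uud = 76.89, S_udd = 41.4, S_ddd = 22.29
Terminal payoffs (K − S): max(-77.81, 0) = 0, max(-11.89, 0) = 0, max(23.6, 0) = 23.6, max(42.71, 0) = 42.71
Node uu (S = 109.9): continuation = e^(−0.01)·[0.5168·0.0000 + 0.4832·0.0000] = 0.0000; exercise value = 0.0000 ≤ continuation, so V_uu = 0.0000
Node ud (S = 59.15): continuation = e^(−0.01)·[0.5168·0.0000 + 0.4832·23.5950] = 11.2888; exercise value = 5.8500 ≤ continuation, so V_ud = 11.2888
Node dd (S = 31.85): continuation = e^(−0.01)·[0.5168·23.5950 + 0.4832·42.7050] = 32.5032; exercise value = 33.1500 > continuation, so V_dd = 33.1500 (exercise)
Node u (S = 84.5): continuation = e^(−0.01)·[0.5168·0.0000 + 0.4832·11.2888] = 5.4010; exercise value = 0.0000 ≤ continuation, so V_u = 5.4010
Node d (S = 45.5): continuation = e^(−0.01)·[0.5168·11.2888 + 0.4832·33.1500] = 21.6358; exercise value = 19.5000 ≤ continuation, so V_d = 21.6358
Node 0 (S = 65): continuation = e^(−0.01)·[0.5168·5.4010 + 0.4832·21.6358] = 13.1147; exercise value = 0.0000 ≤ continuation, so V_0 = 13.1147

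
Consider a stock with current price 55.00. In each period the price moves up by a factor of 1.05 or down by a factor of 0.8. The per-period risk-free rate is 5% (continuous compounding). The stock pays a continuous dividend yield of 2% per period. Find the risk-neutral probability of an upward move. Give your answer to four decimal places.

Per-period risk-free factor R = e^0.05 = 1.0513; dividend-adjusted growth = e^(0.05−0.02) = 1.0305.
Risk-neutral probability p = (1.0305 − 0.8)/(1.05 − 0.8) = 0.2305/0.2500 = 0.9218

p = 0.9218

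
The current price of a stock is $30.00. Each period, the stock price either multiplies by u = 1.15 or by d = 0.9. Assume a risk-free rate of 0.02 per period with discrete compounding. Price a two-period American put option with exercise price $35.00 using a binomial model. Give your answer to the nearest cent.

$5.03

Risk-neutral probability p = (1 + 0.02 − 0.9)/(1.15 − 0.9) = 0.1200/0.2500 = 0.4800
Terminal stock prices: S_uu = 39.67, S_ud = 31.05, S_dd = 24.3
Terminal payoffs (K − S): max(-4.675, 0) = 0, max(3.95, 0) = 3.95, max(10.7, 0) = 10.7
Node u (S = 34.5): continuation = 1/1.02·[0.4800·0.0000 + 0.5200·3.9500] = 2.0137; exercise value = 0.5000 ≤ continuation, so V_u = 2.0137
Node d (S = 27): continuation = 1/1.02·[0.4800·3.9500 + 0.5200·10.7000] = 7.3137; exercise value = 8.0000 > continuation, so V_d = 8.0000 (exercise)
Node 0 (S = 30): continuation = 1/1.02·[0.4800·2.0137 + 0.5200·8.0000] = 5.0261; exercise value = 5.0000 ≤ continuation, so V_0 = 5.0261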